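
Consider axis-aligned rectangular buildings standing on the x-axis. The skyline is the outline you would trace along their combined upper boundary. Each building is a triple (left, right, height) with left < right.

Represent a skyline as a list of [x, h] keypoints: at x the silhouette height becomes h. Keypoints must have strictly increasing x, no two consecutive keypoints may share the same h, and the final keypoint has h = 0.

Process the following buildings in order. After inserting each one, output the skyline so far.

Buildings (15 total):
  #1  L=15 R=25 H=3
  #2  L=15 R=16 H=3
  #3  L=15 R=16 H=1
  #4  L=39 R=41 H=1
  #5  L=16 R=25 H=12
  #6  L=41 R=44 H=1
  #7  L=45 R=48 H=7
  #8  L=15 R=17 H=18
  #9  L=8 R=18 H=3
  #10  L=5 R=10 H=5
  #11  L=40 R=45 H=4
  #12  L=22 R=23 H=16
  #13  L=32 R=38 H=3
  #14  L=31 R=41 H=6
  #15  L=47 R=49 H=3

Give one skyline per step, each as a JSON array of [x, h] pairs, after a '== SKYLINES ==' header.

== SKYLINES ==
[[15,3],[25,0]]
[[15,3],[25,0]]
[[15,3],[25,0]]
[[15,3],[25,0],[39,1],[41,0]]
[[15,3],[16,12],[25,0],[39,1],[41,0]]
[[15,3],[16,12],[25,0],[39,1],[44,0]]
[[15,3],[16,12],[25,0],[39,1],[44,0],[45,7],[48,0]]
[[15,18],[17,12],[25,0],[39,1],[44,0],[45,7],[48,0]]
[[8,3],[15,18],[17,12],[25,0],[39,1],[44,0],[45,7],[48,0]]
[[5,5],[10,3],[15,18],[17,12],[25,0],[39,1],[44,0],[45,7],[48,0]]
[[5,5],[10,3],[15,18],[17,12],[25,0],[39,1],[40,4],[45,7],[48,0]]
[[5,5],[10,3],[15,18],[17,12],[22,16],[23,12],[25,0],[39,1],[40,4],[45,7],[48,0]]
[[5,5],[10,3],[15,18],[17,12],[22,16],[23,12],[25,0],[32,3],[38,0],[39,1],[40,4],[45,7],[48,0]]
[[5,5],[10,3],[15,18],[17,12],[22,16],[23,12],[25,0],[31,6],[41,4],[45,7],[48,0]]
[[5,5],[10,3],[15,18],[17,12],[22,16],[23,12],[25,0],[31,6],[41,4],[45,7],[48,3],[49,0]]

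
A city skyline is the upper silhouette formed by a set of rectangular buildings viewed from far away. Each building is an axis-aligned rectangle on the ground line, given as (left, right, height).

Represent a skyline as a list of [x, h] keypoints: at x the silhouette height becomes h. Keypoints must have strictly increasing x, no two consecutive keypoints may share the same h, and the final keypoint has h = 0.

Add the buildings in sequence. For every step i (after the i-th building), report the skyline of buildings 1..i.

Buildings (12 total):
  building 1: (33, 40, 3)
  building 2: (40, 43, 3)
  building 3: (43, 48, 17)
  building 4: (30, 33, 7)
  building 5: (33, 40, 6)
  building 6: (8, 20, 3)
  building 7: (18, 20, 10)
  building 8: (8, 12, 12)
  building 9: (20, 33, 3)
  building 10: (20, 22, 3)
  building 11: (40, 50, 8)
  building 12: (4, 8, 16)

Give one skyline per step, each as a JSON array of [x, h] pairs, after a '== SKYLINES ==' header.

== SKYLINES ==
[[33,3],[40,0]]
[[33,3],[43,0]]
[[33,3],[43,17],[48,0]]
[[30,7],[33,3],[43,17],[48,0]]
[[30,7],[33,6],[40,3],[43,17],[48,0]]
[[8,3],[20,0],[30,7],[33,6],[40,3],[43,17],[48,0]]
[[8,3],[18,10],[20,0],[30,7],[33,6],[40,3],[43,17],[48,0]]
[[8,12],[12,3],[18,10],[20,0],[30,7],[33,6],[40,3],[43,17],[48,0]]
[[8,12],[12,3],[18,10],[20,3],[30,7],[33,6],[40,3],[43,17],[48,0]]
[[8,12],[12,3],[18,10],[20,3],[30,7],[33,6],[40,3],[43,17],[48,0]]
[[8,12],[12,3],[18,10],[20,3],[30,7],[33,6],[40,8],[43,17],[48,8],[50,0]]
[[4,16],[8,12],[12,3],[18,10],[20,3],[30,7],[33,6],[40,8],[43,17],[48,8],[50,0]]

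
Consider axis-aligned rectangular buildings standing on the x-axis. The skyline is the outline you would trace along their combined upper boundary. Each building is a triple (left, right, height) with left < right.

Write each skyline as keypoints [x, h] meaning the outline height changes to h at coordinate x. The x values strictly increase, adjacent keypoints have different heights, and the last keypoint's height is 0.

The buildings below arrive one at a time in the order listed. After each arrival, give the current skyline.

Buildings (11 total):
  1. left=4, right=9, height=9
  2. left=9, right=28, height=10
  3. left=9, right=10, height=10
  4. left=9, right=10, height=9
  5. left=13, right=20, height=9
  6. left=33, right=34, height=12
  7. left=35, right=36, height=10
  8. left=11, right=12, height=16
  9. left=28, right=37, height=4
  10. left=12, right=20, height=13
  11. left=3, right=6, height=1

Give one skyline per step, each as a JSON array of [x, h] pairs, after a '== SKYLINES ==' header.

== SKYLINES ==
[[4,9],[9,0]]
[[4,9],[9,10],[28,0]]
[[4,9],[9,10],[28,0]]
[[4,9],[9,10],[28,0]]
[[4,9],[9,10],[28,0]]
[[4,9],[9,10],[28,0],[33,12],[34,0]]
[[4,9],[9,10],[28,0],[33,12],[34,0],[35,10],[36,0]]
[[4,9],[9,10],[11,16],[12,10],[28,0],[33,12],[34,0],[35,10],[36,0]]
[[4,9],[9,10],[11,16],[12,10],[28,4],[33,12],[34,4],[35,10],[36,4],[37,0]]
[[4,9],[9,10],[11,16],[12,13],[20,10],[28,4],[33,12],[34,4],[35,10],[36,4],[37,0]]
[[3,1],[4,9],[9,10],[11,16],[12,13],[20,10],[28,4],[33,12],[34,4],[35,10],[36,4],[37,0]]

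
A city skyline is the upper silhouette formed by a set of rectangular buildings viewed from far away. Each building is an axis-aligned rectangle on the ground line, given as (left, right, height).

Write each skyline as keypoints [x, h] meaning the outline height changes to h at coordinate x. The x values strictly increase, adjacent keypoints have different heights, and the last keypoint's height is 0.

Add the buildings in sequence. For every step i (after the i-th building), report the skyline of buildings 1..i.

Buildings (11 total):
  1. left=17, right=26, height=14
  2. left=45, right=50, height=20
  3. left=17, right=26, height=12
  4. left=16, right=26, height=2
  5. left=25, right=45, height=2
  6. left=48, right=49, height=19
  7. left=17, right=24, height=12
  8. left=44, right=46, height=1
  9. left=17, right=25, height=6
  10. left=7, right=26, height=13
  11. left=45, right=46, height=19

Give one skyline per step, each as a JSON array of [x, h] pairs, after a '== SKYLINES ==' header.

== SKYLINES ==
[[17,14],[26,0]]
[[17,14],[26,0],[45,20],[50,0]]
[[17,14],[26,0],[45,20],[50,0]]
[[16,2],[17,14],[26,0],[45,20],[50,0]]
[[16,2],[17,14],[26,2],[45,20],[50,0]]
[[16,2],[17,14],[26,2],[45,20],[50,0]]
[[16,2],[17,14],[26,2],[45,20],[50,0]]
[[16,2],[17,14],[26,2],[45,20],[50,0]]
[[16,2],[17,14],[26,2],[45,20],[50,0]]
[[7,13],[17,14],[26,2],[45,20],[50,0]]
[[7,13],[17,14],[26,2],[45,20],[50,0]]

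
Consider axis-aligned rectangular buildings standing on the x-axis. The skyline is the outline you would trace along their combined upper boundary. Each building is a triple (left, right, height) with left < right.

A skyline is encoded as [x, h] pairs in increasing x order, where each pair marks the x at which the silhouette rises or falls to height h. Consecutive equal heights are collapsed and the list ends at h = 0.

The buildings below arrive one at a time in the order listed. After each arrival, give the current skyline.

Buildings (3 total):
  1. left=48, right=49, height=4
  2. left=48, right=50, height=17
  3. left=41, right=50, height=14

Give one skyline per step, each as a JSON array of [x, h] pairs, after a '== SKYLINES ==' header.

== SKYLINES ==
[[48,4],[49,0]]
[[48,17],[50,0]]
[[41,14],[48,17],[50,0]]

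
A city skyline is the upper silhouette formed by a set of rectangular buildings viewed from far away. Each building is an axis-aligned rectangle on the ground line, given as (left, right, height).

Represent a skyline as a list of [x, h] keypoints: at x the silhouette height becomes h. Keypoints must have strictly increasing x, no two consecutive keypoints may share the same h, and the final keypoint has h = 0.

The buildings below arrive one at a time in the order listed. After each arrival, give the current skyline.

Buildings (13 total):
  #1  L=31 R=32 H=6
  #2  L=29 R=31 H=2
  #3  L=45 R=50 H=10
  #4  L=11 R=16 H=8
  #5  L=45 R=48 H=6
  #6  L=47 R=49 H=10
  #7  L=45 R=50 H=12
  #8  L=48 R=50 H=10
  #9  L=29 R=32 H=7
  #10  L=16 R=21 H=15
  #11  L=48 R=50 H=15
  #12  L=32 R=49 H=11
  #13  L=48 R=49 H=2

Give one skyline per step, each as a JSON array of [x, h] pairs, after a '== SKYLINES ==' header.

== SKYLINES ==
[[31,6],[32,0]]
[[29,2],[31,6],[32,0]]
[[29,2],[31,6],[32,0],[45,10],[50,0]]
[[11,8],[16,0],[29,2],[31,6],[32,0],[45,10],[50,0]]
[[11,8],[16,0],[29,2],[31,6],[32,0],[45,10],[50,0]]
[[11,8],[16,0],[29,2],[31,6],[32,0],[45,10],[50,0]]
[[11,8],[16,0],[29,2],[31,6],[32,0],[45,12],[50,0]]
[[11,8],[16,0],[29,2],[31,6],[32,0],[45,12],[50,0]]
[[11,8],[16,0],[29,7],[32,0],[45,12],[50,0]]
[[11,8],[16,15],[21,0],[29,7],[32,0],[45,12],[50,0]]
[[11,8],[16,15],[21,0],[29,7],[32,0],[45,12],[48,15],[50,0]]
[[11,8],[16,15],[21,0],[29,7],[32,11],[45,12],[48,15],[50,0]]
[[11,8],[16,15],[21,0],[29,7],[32,11],[45,12],[48,15],[50,0]]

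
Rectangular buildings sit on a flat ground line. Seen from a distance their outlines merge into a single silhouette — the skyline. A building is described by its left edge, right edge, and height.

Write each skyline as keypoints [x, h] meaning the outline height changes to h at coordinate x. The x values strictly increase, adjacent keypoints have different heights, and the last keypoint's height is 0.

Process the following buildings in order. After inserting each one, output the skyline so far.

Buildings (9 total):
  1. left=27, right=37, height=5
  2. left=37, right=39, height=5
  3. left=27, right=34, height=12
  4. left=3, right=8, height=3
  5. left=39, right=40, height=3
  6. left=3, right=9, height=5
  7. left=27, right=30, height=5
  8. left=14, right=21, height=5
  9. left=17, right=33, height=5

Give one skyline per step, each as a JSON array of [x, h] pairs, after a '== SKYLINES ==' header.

== SKYLINES ==
[[27,5],[37,0]]
[[27,5],[39,0]]
[[27,12],[34,5],[39,0]]
[[3,3],[8,0],[27,12],[34,5],[39,0]]
[[3,3],[8,0],[27,12],[34,5],[39,3],[40,0]]
[[3,5],[9,0],[27,12],[34,5],[39,3],[40,0]]
[[3,5],[9,0],[27,12],[34,5],[39,3],[40,0]]
[[3,5],[9,0],[14,5],[21,0],[27,12],[34,5],[39,3],[40,0]]
[[3,5],[9,0],[14,5],[27,12],[34,5],[39,3],[40,0]]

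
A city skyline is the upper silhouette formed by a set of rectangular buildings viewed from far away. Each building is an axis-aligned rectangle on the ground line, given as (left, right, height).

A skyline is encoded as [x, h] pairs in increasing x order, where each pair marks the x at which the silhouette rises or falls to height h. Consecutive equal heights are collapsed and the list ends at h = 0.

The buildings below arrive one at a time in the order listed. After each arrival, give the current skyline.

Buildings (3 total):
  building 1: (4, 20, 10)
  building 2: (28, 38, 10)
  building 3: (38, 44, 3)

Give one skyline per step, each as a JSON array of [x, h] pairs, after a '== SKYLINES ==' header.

== SKYLINES ==
[[4,10],[20,0]]
[[4,10],[20,0],[28,10],[38,0]]
[[4,10],[20,0],[28,10],[38,3],[44,0]]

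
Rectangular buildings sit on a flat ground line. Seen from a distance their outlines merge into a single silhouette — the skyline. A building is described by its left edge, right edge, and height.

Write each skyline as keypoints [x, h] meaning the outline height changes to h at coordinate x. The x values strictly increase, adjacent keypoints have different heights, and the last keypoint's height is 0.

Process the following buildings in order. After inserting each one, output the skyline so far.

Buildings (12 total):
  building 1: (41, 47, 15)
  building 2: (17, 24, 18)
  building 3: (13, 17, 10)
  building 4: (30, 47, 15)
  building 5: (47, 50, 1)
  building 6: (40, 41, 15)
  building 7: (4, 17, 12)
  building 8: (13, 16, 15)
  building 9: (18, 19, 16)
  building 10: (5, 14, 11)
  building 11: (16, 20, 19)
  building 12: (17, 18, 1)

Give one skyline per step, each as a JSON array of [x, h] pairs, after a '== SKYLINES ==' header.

== SKYLINES ==
[[41,15],[47,0]]
[[17,18],[24,0],[41,15],[47,0]]
[[13,10],[17,18],[24,0],[41,15],[47,0]]
[[13,10],[17,18],[24,0],[30,15],[47,0]]
[[13,10],[17,18],[24,0],[30,15],[47,1],[50,0]]
[[13,10],[17,18],[24,0],[30,15],[47,1],[50,0]]
[[4,12],[17,18],[24,0],[30,15],[47,1],[50,0]]
[[4,12],[13,15],[16,12],[17,18],[24,0],[30,15],[47,1],[50,0]]
[[4,12],[13,15],[16,12],[17,18],[24,0],[30,15],[47,1],[50,0]]
[[4,12],[13,15],[16,12],[17,18],[24,0],[30,15],[47,1],[50,0]]
[[4,12],[13,15],[16,19],[20,18],[24,0],[30,15],[47,1],[50,0]]
[[4,12],[13,15],[16,19],[20,18],[24,0],[30,15],[47,1],[50,0]]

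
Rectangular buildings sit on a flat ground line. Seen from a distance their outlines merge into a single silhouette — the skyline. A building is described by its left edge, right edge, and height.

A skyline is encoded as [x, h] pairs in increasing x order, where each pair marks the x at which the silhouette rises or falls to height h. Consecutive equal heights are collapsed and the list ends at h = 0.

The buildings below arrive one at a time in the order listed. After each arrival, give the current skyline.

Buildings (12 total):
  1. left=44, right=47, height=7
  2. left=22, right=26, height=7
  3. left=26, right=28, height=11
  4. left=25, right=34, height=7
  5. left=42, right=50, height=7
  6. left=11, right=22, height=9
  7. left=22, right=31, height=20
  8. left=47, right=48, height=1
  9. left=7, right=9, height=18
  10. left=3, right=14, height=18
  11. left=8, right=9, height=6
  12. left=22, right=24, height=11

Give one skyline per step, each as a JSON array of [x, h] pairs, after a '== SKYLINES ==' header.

== SKYLINES ==
[[44,7],[47,0]]
[[22,7],[26,0],[44,7],[47,0]]
[[22,7],[26,11],[28,0],[44,7],[47,0]]
[[22,7],[26,11],[28,7],[34,0],[44,7],[47,0]]
[[22,7],[26,11],[28,7],[34,0],[42,7],[50,0]]
[[11,9],[22,7],[26,11],[28,7],[34,0],[42,7],[50,0]]
[[11,9],[22,20],[31,7],[34,0],[42,7],[50,0]]
[[11,9],[22,20],[31,7],[34,0],[42,7],[50,0]]
[[7,18],[9,0],[11,9],[22,20],[31,7],[34,0],[42,7],[50,0]]
[[3,18],[14,9],[22,20],[31,7],[34,0],[42,7],[50,0]]
[[3,18],[14,9],[22,20],[31,7],[34,0],[42,7],[50,0]]
[[3,18],[14,9],[22,20],[31,7],[34,0],[42,7],[50,0]]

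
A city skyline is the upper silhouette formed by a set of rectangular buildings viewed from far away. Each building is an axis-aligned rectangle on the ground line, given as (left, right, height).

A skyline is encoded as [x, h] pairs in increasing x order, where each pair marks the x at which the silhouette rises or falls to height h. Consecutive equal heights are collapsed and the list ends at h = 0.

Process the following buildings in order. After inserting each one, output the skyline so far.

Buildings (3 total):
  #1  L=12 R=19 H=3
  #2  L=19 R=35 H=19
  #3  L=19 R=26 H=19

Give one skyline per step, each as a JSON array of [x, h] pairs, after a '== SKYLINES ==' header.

== SKYLINES ==
[[12,3],[19,0]]
[[12,3],[19,19],[35,0]]
[[12,3],[19,19],[35,0]]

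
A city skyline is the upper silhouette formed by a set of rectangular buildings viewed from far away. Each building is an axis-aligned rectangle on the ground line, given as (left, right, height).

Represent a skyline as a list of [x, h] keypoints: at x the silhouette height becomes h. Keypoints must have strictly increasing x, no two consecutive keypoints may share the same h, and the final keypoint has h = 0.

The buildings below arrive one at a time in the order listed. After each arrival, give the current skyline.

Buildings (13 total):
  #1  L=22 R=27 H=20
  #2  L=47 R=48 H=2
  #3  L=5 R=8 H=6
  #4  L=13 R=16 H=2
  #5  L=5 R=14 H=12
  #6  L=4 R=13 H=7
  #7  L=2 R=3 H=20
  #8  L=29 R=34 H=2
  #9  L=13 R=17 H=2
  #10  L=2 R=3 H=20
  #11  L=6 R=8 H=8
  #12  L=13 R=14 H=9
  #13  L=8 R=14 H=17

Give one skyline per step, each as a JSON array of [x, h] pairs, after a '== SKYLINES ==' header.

== SKYLINES ==
[[22,20],[27,0]]
[[22,20],[27,0],[47,2],[48,0]]
[[5,6],[8,0],[22,20],[27,0],[47,2],[48,0]]
[[5,6],[8,0],[13,2],[16,0],[22,20],[27,0],[47,2],[48,0]]
[[5,12],[14,2],[16,0],[22,20],[27,0],[47,2],[48,0]]
[[4,7],[5,12],[14,2],[16,0],[22,20],[27,0],[47,2],[48,0]]
[[2,20],[3,0],[4,7],[5,12],[14,2],[16,0],[22,20],[27,0],[47,2],[48,0]]
[[2,20],[3,0],[4,7],[5,12],[14,2],[16,0],[22,20],[27,0],[29,2],[34,0],[47,2],[48,0]]
[[2,20],[3,0],[4,7],[5,12],[14,2],[17,0],[22,20],[27,0],[29,2],[34,0],[47,2],[48,0]]
[[2,20],[3,0],[4,7],[5,12],[14,2],[17,0],[22,20],[27,0],[29,2],[34,0],[47,2],[48,0]]
[[2,20],[3,0],[4,7],[5,12],[14,2],[17,0],[22,20],[27,0],[29,2],[34,0],[47,2],[48,0]]
[[2,20],[3,0],[4,7],[5,12],[14,2],[17,0],[22,20],[27,0],[29,2],[34,0],[47,2],[48,0]]
[[2,20],[3,0],[4,7],[5,12],[8,17],[14,2],[17,0],[22,20],[27,0],[29,2],[34,0],[47,2],[48,0]]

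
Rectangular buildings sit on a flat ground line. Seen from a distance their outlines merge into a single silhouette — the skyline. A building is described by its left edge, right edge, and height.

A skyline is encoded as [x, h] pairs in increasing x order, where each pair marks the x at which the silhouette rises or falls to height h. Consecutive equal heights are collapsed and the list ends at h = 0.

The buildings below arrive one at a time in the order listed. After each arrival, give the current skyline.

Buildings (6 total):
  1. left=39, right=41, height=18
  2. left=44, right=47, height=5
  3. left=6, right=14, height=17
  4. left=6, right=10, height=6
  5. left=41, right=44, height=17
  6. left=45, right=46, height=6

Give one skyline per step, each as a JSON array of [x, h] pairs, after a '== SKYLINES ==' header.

== SKYLINES ==
[[39,18],[41,0]]
[[39,18],[41,0],[44,5],[47,0]]
[[6,17],[14,0],[39,18],[41,0],[44,5],[47,0]]
[[6,17],[14,0],[39,18],[41,0],[44,5],[47,0]]
[[6,17],[14,0],[39,18],[41,17],[44,5],[47,0]]
[[6,17],[14,0],[39,18],[41,17],[44,5],[45,6],[46,5],[47,0]]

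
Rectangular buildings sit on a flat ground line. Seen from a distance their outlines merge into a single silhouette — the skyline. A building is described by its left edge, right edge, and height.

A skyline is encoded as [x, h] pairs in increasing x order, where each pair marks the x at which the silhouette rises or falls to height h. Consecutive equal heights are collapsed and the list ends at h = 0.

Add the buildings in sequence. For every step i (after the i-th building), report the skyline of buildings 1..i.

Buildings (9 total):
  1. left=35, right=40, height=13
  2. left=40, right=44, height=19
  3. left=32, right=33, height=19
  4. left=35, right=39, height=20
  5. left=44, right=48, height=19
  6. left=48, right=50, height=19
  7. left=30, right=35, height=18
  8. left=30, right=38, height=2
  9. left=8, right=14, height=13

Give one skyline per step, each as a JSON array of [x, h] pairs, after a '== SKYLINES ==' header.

== SKYLINES ==
[[35,13],[40,0]]
[[35,13],[40,19],[44,0]]
[[32,19],[33,0],[35,13],[40,19],[44,0]]
[[32,19],[33,0],[35,20],[39,13],[40,19],[44,0]]
[[32,19],[33,0],[35,20],[39,13],[40,19],[48,0]]
[[32,19],[33,0],[35,20],[39,13],[40,19],[50,0]]
[[30,18],[32,19],[33,18],[35,20],[39,13],[40,19],[50,0]]
[[30,18],[32,19],[33,18],[35,20],[39,13],[40,19],[50,0]]
[[8,13],[14,0],[30,18],[32,19],[33,18],[35,20],[39,13],[40,19],[50,0]]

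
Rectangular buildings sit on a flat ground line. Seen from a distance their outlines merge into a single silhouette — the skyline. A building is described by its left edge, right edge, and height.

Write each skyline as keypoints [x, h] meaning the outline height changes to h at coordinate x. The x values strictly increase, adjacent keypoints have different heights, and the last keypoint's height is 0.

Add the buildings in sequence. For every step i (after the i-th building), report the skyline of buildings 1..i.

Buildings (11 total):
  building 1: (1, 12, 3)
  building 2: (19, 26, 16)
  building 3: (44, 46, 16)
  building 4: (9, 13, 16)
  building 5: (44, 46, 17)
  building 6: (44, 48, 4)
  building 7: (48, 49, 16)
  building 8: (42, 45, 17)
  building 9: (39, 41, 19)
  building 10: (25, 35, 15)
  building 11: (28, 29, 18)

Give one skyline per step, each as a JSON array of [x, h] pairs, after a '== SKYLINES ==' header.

== SKYLINES ==
[[1,3],[12,0]]
[[1,3],[12,0],[19,16],[26,0]]
[[1,3],[12,0],[19,16],[26,0],[44,16],[46,0]]
[[1,3],[9,16],[13,0],[19,16],[26,0],[44,16],[46,0]]
[[1,3],[9,16],[13,0],[19,16],[26,0],[44,17],[46,0]]
[[1,3],[9,16],[13,0],[19,16],[26,0],[44,17],[46,4],[48,0]]
[[1,3],[9,16],[13,0],[19,16],[26,0],[44,17],[46,4],[48,16],[49,0]]
[[1,3],[9,16],[13,0],[19,16],[26,0],[42,17],[46,4],[48,16],[49,0]]
[[1,3],[9,16],[13,0],[19,16],[26,0],[39,19],[41,0],[42,17],[46,4],[48,16],[49,0]]
[[1,3],[9,16],[13,0],[19,16],[26,15],[35,0],[39,19],[41,0],[42,17],[46,4],[48,16],[49,0]]
[[1,3],[9,16],[13,0],[19,16],[26,15],[28,18],[29,15],[35,0],[39,19],[41,0],[42,17],[46,4],[48,16],[49,0]]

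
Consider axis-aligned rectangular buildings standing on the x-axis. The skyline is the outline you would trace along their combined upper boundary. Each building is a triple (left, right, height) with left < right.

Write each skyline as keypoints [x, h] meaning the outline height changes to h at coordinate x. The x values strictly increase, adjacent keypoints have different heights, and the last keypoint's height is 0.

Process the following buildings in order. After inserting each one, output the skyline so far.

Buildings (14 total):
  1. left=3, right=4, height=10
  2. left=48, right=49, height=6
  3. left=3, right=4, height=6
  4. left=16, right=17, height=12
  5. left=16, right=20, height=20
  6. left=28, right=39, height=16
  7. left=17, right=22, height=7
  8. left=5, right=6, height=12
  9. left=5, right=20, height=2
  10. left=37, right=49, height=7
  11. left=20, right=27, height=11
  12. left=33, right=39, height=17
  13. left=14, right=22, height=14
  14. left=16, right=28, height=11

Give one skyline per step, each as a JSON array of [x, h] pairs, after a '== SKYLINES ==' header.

== SKYLINES ==
[[3,10],[4,0]]
[[3,10],[4,0],[48,6],[49,0]]
[[3,10],[4,0],[48,6],[49,0]]
[[3,10],[4,0],[16,12],[17,0],[48,6],[49,0]]
[[3,10],[4,0],[16,20],[20,0],[48,6],[49,0]]
[[3,10],[4,0],[16,20],[20,0],[28,16],[39,0],[48,6],[49,0]]
[[3,10],[4,0],[16,20],[20,7],[22,0],[28,16],[39,0],[48,6],[49,0]]
[[3,10],[4,0],[5,12],[6,0],[16,20],[20,7],[22,0],[28,16],[39,0],[48,6],[49,0]]
[[3,10],[4,0],[5,12],[6,2],[16,20],[20,7],[22,0],[28,16],[39,0],[48,6],[49,0]]
[[3,10],[4,0],[5,12],[6,2],[16,20],[20,7],[22,0],[28,16],[39,7],[49,0]]
[[3,10],[4,0],[5,12],[6,2],[16,20],[20,11],[27,0],[28,16],[39,7],[49,0]]
[[3,10],[4,0],[5,12],[6,2],[16,20],[20,11],[27,0],[28,16],[33,17],[39,7],[49,0]]
[[3,10],[4,0],[5,12],[6,2],[14,14],[16,20],[20,14],[22,11],[27,0],[28,16],[33,17],[39,7],[49,0]]
[[3,10],[4,0],[5,12],[6,2],[14,14],[16,20],[20,14],[22,11],[28,16],[33,17],[39,7],[49,0]]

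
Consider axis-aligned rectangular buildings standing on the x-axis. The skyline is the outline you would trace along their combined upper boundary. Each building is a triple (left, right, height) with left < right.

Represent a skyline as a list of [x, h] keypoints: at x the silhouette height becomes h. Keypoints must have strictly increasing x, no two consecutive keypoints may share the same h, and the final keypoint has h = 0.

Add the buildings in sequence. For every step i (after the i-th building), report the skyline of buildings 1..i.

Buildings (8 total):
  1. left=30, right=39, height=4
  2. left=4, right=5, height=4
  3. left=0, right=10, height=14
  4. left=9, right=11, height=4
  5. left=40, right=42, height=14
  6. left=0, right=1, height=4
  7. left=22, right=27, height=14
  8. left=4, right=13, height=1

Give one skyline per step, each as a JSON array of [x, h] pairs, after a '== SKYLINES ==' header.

== SKYLINES ==
[[30,4],[39,0]]
[[4,4],[5,0],[30,4],[39,0]]
[[0,14],[10,0],[30,4],[39,0]]
[[0,14],[10,4],[11,0],[30,4],[39,0]]
[[0,14],[10,4],[11,0],[30,4],[39,0],[40,14],[42,0]]
[[0,14],[10,4],[11,0],[30,4],[39,0],[40,14],[42,0]]
[[0,14],[10,4],[11,0],[22,14],[27,0],[30,4],[39,0],[40,14],[42,0]]
[[0,14],[10,4],[11,1],[13,0],[22,14],[27,0],[30,4],[39,0],[40,14],[42,0]]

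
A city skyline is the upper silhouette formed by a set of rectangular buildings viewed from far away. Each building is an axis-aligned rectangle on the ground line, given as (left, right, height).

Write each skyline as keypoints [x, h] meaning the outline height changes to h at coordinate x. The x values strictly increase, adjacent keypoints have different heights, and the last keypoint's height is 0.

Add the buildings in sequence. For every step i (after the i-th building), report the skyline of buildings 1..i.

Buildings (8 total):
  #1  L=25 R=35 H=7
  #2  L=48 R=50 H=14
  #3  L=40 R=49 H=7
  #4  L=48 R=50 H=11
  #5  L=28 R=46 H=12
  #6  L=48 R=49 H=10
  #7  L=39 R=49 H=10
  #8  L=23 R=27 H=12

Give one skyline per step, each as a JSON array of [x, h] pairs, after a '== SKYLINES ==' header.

== SKYLINES ==
[[25,7],[35,0]]
[[25,7],[35,0],[48,14],[50,0]]
[[25,7],[35,0],[40,7],[48,14],[50,0]]
[[25,7],[35,0],[40,7],[48,14],[50,0]]
[[25,7],[28,12],[46,7],[48,14],[50,0]]
[[25,7],[28,12],[46,7],[48,14],[50,0]]
[[25,7],[28,12],[46,10],[48,14],[50,0]]
[[23,12],[27,7],[28,12],[46,10],[48,14],[50,0]]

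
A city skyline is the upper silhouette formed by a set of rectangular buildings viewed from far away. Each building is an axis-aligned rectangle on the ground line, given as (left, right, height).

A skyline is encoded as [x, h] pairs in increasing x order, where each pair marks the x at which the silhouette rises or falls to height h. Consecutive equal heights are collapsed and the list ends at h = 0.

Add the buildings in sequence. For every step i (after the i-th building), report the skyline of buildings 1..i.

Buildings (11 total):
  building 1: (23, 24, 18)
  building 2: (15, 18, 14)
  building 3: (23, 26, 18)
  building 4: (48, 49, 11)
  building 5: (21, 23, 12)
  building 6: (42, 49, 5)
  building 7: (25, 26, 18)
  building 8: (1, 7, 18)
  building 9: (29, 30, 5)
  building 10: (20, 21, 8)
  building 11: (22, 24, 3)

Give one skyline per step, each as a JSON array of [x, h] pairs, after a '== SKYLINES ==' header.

== SKYLINES ==
[[23,18],[24,0]]
[[15,14],[18,0],[23,18],[24,0]]
[[15,14],[18,0],[23,18],[26,0]]
[[15,14],[18,0],[23,18],[26,0],[48,11],[49,0]]
[[15,14],[18,0],[21,12],[23,18],[26,0],[48,11],[49,0]]
[[15,14],[18,0],[21,12],[23,18],[26,0],[42,5],[48,11],[49,0]]
[[15,14],[18,0],[21,12],[23,18],[26,0],[42,5],[48,11],[49,0]]
[[1,18],[7,0],[15,14],[18,0],[21,12],[23,18],[26,0],[42,5],[48,11],[49,0]]
[[1,18],[7,0],[15,14],[18,0],[21,12],[23,18],[26,0],[29,5],[30,0],[42,5],[48,11],[49,0]]
[[1,18],[7,0],[15,14],[18,0],[20,8],[21,12],[23,18],[26,0],[29,5],[30,0],[42,5],[48,11],[49,0]]
[[1,18],[7,0],[15,14],[18,0],[20,8],[21,12],[23,18],[26,0],[29,5],[30,0],[42,5],[48,11],[49,0]]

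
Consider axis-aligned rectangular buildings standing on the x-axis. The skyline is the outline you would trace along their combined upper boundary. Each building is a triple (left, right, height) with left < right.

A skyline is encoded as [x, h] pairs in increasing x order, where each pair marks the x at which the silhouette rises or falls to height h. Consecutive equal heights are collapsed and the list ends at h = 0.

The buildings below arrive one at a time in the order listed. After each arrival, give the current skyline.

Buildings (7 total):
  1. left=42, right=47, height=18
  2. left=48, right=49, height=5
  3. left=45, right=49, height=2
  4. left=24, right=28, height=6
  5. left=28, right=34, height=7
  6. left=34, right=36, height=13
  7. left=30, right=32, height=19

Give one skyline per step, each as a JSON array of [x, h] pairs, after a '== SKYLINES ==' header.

== SKYLINES ==
[[42,18],[47,0]]
[[42,18],[47,0],[48,5],[49,0]]
[[42,18],[47,2],[48,5],[49,0]]
[[24,6],[28,0],[42,18],[47,2],[48,5],[49,0]]
[[24,6],[28,7],[34,0],[42,18],[47,2],[48,5],[49,0]]
[[24,6],[28,7],[34,13],[36,0],[42,18],[47,2],[48,5],[49,0]]
[[24,6],[28,7],[30,19],[32,7],[34,13],[36,0],[42,18],[47,2],[48,5],[49,0]]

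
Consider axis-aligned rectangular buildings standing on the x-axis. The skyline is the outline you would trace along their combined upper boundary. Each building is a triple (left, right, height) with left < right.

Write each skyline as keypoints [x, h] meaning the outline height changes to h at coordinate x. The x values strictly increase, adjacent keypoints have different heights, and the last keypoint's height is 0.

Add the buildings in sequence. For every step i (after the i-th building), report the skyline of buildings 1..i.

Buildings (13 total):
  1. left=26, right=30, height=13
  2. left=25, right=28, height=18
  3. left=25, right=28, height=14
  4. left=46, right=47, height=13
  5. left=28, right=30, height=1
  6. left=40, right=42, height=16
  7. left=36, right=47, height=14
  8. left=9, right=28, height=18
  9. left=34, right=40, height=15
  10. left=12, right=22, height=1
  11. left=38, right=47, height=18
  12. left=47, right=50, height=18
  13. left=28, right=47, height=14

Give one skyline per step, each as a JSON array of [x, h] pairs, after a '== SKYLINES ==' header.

== SKYLINES ==
[[26,13],[30,0]]
[[25,18],[28,13],[30,0]]
[[25,18],[28,13],[30,0]]
[[25,18],[28,13],[30,0],[46,13],[47,0]]
[[25,18],[28,13],[30,0],[46,13],[47,0]]
[[25,18],[28,13],[30,0],[40,16],[42,0],[46,13],[47,0]]
[[25,18],[28,13],[30,0],[36,14],[40,16],[42,14],[47,0]]
[[9,18],[28,13],[30,0],[36,14],[40,16],[42,14],[47,0]]
[[9,18],[28,13],[30,0],[34,15],[40,16],[42,14],[47,0]]
[[9,18],[28,13],[30,0],[34,15],[40,16],[42,14],[47,0]]
[[9,18],[28,13],[30,0],[34,15],[38,18],[47,0]]
[[9,18],[28,13],[30,0],[34,15],[38,18],[50,0]]
[[9,18],[28,14],[34,15],[38,18],[50,0]]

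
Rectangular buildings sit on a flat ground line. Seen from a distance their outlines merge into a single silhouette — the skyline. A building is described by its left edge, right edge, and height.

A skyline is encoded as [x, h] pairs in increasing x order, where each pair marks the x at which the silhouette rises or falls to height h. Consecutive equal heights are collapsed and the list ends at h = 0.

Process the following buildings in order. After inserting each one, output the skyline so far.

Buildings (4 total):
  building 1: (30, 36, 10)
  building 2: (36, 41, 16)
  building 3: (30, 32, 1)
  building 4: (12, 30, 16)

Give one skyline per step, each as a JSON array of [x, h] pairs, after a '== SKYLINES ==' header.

== SKYLINES ==
[[30,10],[36,0]]
[[30,10],[36,16],[41,0]]
[[30,10],[36,16],[41,0]]
[[12,16],[30,10],[36,16],[41,0]]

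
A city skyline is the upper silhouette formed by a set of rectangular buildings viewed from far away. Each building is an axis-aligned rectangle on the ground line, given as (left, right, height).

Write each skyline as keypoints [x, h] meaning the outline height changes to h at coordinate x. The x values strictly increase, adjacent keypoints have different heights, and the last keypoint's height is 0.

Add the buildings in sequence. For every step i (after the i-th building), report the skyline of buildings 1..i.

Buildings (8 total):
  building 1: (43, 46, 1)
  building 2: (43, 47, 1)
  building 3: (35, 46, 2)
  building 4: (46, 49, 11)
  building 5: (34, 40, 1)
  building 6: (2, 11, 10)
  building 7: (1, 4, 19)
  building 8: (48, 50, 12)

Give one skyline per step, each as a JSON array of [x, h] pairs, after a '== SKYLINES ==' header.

== SKYLINES ==
[[43,1],[46,0]]
[[43,1],[47,0]]
[[35,2],[46,1],[47,0]]
[[35,2],[46,11],[49,0]]
[[34,1],[35,2],[46,11],[49,0]]
[[2,10],[11,0],[34,1],[35,2],[46,11],[49,0]]
[[1,19],[4,10],[11,0],[34,1],[35,2],[46,11],[49,0]]
[[1,19],[4,10],[11,0],[34,1],[35,2],[46,11],[48,12],[50,0]]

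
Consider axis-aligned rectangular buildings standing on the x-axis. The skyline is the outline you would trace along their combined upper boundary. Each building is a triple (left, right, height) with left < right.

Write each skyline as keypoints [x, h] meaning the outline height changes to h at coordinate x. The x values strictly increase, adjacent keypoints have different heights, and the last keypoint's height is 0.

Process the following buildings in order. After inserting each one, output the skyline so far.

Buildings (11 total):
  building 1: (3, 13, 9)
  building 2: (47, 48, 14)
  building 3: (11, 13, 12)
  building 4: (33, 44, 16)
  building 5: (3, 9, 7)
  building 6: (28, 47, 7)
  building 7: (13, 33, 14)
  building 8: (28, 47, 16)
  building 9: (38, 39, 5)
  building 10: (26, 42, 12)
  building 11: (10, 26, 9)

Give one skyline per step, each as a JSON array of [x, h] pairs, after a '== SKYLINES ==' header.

== SKYLINES ==
[[3,9],[13,0]]
[[3,9],[13,0],[47,14],[48,0]]
[[3,9],[11,12],[13,0],[47,14],[48,0]]
[[3,9],[11,12],[13,0],[33,16],[44,0],[47,14],[48,0]]
[[3,9],[11,12],[13,0],[33,16],[44,0],[47,14],[48,0]]
[[3,9],[11,12],[13,0],[28,7],[33,16],[44,7],[47,14],[48,0]]
[[3,9],[11,12],[13,14],[33,16],[44,7],[47,14],[48,0]]
[[3,9],[11,12],[13,14],[28,16],[47,14],[48,0]]
[[3,9],[11,12],[13,14],[28,16],[47,14],[48,0]]
[[3,9],[11,12],[13,14],[28,16],[47,14],[48,0]]
[[3,9],[11,12],[13,14],[28,16],[47,14],[48,0]]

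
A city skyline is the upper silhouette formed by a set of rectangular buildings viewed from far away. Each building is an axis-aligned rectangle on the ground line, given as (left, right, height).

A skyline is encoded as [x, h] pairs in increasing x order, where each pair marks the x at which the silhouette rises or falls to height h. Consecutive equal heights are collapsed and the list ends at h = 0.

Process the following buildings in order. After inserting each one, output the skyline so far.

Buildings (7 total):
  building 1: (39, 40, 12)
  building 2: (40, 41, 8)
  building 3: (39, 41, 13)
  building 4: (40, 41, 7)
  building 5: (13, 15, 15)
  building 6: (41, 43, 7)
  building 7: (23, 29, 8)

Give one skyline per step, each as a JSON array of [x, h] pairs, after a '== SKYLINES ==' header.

== SKYLINES ==
[[39,12],[40,0]]
[[39,12],[40,8],[41,0]]
[[39,13],[41,0]]
[[39,13],[41,0]]
[[13,15],[15,0],[39,13],[41,0]]
[[13,15],[15,0],[39,13],[41,7],[43,0]]
[[13,15],[15,0],[23,8],[29,0],[39,13],[41,7],[43,0]]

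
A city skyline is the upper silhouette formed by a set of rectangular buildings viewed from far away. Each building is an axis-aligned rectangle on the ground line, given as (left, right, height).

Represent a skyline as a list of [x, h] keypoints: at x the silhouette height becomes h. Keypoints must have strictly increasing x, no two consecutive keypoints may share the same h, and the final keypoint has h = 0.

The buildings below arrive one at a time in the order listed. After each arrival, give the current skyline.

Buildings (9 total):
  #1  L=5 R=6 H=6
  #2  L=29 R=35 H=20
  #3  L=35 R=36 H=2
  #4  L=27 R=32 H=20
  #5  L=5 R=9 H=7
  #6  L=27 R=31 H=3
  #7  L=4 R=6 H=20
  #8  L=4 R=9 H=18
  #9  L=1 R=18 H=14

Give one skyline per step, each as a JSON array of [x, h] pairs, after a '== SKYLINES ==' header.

== SKYLINES ==
[[5,6],[6,0]]
[[5,6],[6,0],[29,20],[35,0]]
[[5,6],[6,0],[29,20],[35,2],[36,0]]
[[5,6],[6,0],[27,20],[35,2],[36,0]]
[[5,7],[9,0],[27,20],[35,2],[36,0]]
[[5,7],[9,0],[27,20],[35,2],[36,0]]
[[4,20],[6,7],[9,0],[27,20],[35,2],[36,0]]
[[4,20],[6,18],[9,0],[27,20],[35,2],[36,0]]
[[1,14],[4,20],[6,18],[9,14],[18,0],[27,20],[35,2],[36,0]]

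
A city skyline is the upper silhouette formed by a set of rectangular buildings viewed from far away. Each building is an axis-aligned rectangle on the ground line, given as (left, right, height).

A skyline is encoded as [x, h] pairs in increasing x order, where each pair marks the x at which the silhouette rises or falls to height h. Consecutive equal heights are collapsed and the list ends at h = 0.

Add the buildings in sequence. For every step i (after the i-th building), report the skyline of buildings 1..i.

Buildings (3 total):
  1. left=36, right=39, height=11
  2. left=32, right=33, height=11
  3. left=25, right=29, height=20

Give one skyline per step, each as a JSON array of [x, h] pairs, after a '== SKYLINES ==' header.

== SKYLINES ==
[[36,11],[39,0]]
[[32,11],[33,0],[36,11],[39,0]]
[[25,20],[29,0],[32,11],[33,0],[36,11],[39,0]]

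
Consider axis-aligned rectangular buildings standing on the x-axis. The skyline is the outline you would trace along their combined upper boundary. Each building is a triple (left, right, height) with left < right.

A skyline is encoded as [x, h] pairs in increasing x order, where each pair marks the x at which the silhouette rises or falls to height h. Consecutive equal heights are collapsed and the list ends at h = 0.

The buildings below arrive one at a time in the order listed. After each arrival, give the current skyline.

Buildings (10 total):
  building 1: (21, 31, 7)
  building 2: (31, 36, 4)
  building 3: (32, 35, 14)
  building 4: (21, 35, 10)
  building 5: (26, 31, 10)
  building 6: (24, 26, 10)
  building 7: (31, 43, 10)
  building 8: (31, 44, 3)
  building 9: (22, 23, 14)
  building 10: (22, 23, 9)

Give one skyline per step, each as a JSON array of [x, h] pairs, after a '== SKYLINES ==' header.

== SKYLINES ==
[[21,7],[31,0]]
[[21,7],[31,4],[36,0]]
[[21,7],[31,4],[32,14],[35,4],[36,0]]
[[21,10],[32,14],[35,4],[36,0]]
[[21,10],[32,14],[35,4],[36,0]]
[[21,10],[32,14],[35,4],[36,0]]
[[21,10],[32,14],[35,10],[43,0]]
[[21,10],[32,14],[35,10],[43,3],[44,0]]
[[21,10],[22,14],[23,10],[32,14],[35,10],[43,3],[44,0]]
[[21,10],[22,14],[23,10],[32,14],[35,10],[43,3],[44,0]]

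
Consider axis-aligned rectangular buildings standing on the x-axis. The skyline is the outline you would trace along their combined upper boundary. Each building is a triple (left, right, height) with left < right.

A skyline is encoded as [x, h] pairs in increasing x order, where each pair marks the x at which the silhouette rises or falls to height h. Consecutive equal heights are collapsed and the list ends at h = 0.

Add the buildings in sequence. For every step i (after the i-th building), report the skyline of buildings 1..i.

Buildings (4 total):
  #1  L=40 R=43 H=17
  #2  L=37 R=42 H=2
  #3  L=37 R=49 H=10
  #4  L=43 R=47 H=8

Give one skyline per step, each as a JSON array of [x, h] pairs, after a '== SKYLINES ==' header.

== SKYLINES ==
[[40,17],[43,0]]
[[37,2],[40,17],[43,0]]
[[37,10],[40,17],[43,10],[49,0]]
[[37,10],[40,17],[43,10],[49,0]]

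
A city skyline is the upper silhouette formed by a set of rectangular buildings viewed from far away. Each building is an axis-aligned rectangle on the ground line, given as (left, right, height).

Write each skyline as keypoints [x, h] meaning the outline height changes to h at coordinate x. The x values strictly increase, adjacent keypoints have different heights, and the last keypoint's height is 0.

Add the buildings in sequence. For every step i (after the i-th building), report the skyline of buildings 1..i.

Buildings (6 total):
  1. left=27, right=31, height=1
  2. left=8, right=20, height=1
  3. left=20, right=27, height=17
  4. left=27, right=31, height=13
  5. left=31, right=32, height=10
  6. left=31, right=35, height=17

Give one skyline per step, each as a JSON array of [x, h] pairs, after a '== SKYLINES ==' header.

== SKYLINES ==
[[27,1],[31,0]]
[[8,1],[20,0],[27,1],[31,0]]
[[8,1],[20,17],[27,1],[31,0]]
[[8,1],[20,17],[27,13],[31,0]]
[[8,1],[20,17],[27,13],[31,10],[32,0]]
[[8,1],[20,17],[27,13],[31,17],[35,0]]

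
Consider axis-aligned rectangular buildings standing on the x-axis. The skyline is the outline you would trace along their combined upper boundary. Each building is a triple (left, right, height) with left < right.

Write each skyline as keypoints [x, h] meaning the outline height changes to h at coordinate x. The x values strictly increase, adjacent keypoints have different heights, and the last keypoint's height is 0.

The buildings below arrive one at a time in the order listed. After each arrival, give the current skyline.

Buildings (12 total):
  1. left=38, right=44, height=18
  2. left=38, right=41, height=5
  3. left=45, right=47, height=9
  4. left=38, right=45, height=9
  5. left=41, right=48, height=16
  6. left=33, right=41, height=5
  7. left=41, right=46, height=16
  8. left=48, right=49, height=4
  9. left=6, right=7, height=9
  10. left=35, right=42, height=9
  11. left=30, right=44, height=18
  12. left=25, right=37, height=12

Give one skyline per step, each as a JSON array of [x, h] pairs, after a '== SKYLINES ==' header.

== SKYLINES ==
[[38,18],[44,0]]
[[38,18],[44,0]]
[[38,18],[44,0],[45,9],[47,0]]
[[38,18],[44,9],[47,0]]
[[38,18],[44,16],[48,0]]
[[33,5],[38,18],[44,16],[48,0]]
[[33,5],[38,18],[44,16],[48,0]]
[[33,5],[38,18],[44,16],[48,4],[49,0]]
[[6,9],[7,0],[33,5],[38,18],[44,16],[48,4],[49,0]]
[[6,9],[7,0],[33,5],[35,9],[38,18],[44,16],[48,4],[49,0]]
[[6,9],[7,0],[30,18],[44,16],[48,4],[49,0]]
[[6,9],[7,0],[25,12],[30,18],[44,16],[48,4],[49,0]]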